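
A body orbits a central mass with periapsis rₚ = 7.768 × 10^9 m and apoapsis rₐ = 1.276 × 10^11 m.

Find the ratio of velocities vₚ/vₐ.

Conservation of angular momentum gives rₚvₚ = rₐvₐ, so vₚ/vₐ = rₐ/rₚ.
vₚ/vₐ = 1.276e+11 / 7.768e+09 ≈ 16.43.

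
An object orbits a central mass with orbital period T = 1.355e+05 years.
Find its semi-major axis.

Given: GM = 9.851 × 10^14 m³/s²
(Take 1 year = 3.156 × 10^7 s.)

Convert to SI: T = 1.355e+05 years = 4.27638e+12 s.
Invert Kepler's third law: a = (GM · T² / (4π²))^(1/3).
Substituting T = 4.27638e+12 s and GM = 9.851e+14 m³/s²:
a = (9.851e+14 · (4.27638e+12)² / (4π²))^(1/3) m
a ≈ 7.699e+12 m = 7.699 × 10^12 m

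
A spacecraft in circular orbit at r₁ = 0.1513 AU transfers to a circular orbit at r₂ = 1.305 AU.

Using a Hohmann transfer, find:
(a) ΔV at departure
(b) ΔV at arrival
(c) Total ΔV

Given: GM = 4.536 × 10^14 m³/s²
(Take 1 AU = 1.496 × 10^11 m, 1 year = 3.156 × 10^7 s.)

Convert to SI: r₁ = 0.1513 AU = 2.26345e+10 m; r₂ = 1.305 AU = 1.95228e+11 m.
Transfer semi-major axis: a_t = (r₁ + r₂)/2 = (2.26345e+10 + 1.95228e+11)/2 = 1.08931e+11 m.
Circular speeds: v₁ = √(GM/r₁) = 141.563 m/s, v₂ = √(GM/r₂) = 48.202 m/s.
Transfer speeds (vis-viva v² = GM(2/r − 1/a_t)): v₁ᵗ = 189.516 m/s, v₂ᵗ = 21.9722 m/s.
(a) ΔV₁ = |v₁ᵗ − v₁| ≈ 47.95 m/s = 0.01012 AU/year.
(b) ΔV₂ = |v₂ − v₂ᵗ| ≈ 26.23 m/s = 0.005534 AU/year.
(c) ΔV_total = ΔV₁ + ΔV₂ ≈ 74.18 m/s = 0.01565 AU/year.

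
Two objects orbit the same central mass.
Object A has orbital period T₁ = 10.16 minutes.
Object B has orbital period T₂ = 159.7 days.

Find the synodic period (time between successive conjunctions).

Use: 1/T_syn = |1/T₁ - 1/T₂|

Convert to SI: T₁ = 10.16 minutes = 609.6 s; T₂ = 159.7 days = 1.37981e+07 s.
T_syn = |T₁ · T₂ / (T₁ − T₂)|.
T_syn = |609.6 · 1.37981e+07 / (609.6 − 1.37981e+07)| s ≈ 609.6 s = 10.16 minutes.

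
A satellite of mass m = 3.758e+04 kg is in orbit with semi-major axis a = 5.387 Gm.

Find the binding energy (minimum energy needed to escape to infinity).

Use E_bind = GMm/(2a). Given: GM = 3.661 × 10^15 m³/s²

Convert to SI: a = 5.387 Gm = 5.387e+09 m.
Total orbital energy is E = −GMm/(2a); binding energy is E_bind = −E = GMm/(2a).
E_bind = 3.661e+15 · 3.758e+04 / (2 · 5.387e+09) J ≈ 1.277e+10 J = 12.77 GJ.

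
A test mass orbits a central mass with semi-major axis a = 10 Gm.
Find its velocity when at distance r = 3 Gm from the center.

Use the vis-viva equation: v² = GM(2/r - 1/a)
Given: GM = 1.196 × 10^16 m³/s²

Convert to SI: a = 10 Gm = 1e+10 m; r = 3 Gm = 3e+09 m.
Vis-viva: v = √(GM · (2/r − 1/a)).
2/r − 1/a = 2/3e+09 − 1/1e+10 = 5.66667e-10 m⁻¹.
v = √(1.196e+16 · 5.66667e-10) m/s ≈ 2603 m/s = 2.603 km/s.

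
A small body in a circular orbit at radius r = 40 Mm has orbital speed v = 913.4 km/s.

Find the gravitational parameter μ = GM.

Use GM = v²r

Convert to SI: r = 40 Mm = 4e+07 m; v = 913.4 km/s = 913400 m/s.
For a circular orbit v² = GM/r, so GM = v² · r.
GM = (913400)² · 4e+07 m³/s² ≈ 3.337e+19 m³/s² = 3.337 × 10^19 m³/s².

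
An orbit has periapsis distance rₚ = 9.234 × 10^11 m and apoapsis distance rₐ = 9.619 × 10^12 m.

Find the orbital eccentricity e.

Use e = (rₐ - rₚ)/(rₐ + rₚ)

e = (rₐ − rₚ) / (rₐ + rₚ).
e = (9.619e+12 − 9.234e+11) / (9.619e+12 + 9.234e+11) = 8.6956e+12 / 1.05424e+13 ≈ 0.8248.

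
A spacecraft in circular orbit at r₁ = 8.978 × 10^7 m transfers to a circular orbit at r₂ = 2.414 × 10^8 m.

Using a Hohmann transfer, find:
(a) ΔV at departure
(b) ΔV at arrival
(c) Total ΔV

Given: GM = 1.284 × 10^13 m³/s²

Transfer semi-major axis: a_t = (r₁ + r₂)/2 = (8.978e+07 + 2.414e+08)/2 = 1.6559e+08 m.
Circular speeds: v₁ = √(GM/r₁) = 378.175 m/s, v₂ = √(GM/r₂) = 230.629 m/s.
Transfer speeds (vis-viva v² = GM(2/r − 1/a_t)): v₁ᵗ = 456.609 m/s, v₂ᵗ = 169.819 m/s.
(a) ΔV₁ = |v₁ᵗ − v₁| ≈ 78.43 m/s = 78.43 m/s.
(b) ΔV₂ = |v₂ − v₂ᵗ| ≈ 60.81 m/s = 60.81 m/s.
(c) ΔV_total = ΔV₁ + ΔV₂ ≈ 139.2 m/s = 139.2 m/s.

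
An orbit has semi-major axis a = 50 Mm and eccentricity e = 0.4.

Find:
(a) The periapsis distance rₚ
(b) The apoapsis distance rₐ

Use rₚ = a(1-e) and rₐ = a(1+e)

Convert to SI: a = 50 Mm = 5e+07 m.
(a) rₚ = a(1 − e) = 5e+07 · (1 − 0.4) = 5e+07 · 0.6 ≈ 3e+07 m = 30 Mm.
(b) rₐ = a(1 + e) = 5e+07 · (1 + 0.4) = 5e+07 · 1.4 ≈ 7e+07 m = 70 Mm.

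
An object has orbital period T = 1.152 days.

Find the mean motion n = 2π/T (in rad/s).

Convert to SI: T = 1.152 days = 99532.8 s.
n = 2π / T.
n = 2π / 99532.8 s ≈ 6.313e-05 rad/s.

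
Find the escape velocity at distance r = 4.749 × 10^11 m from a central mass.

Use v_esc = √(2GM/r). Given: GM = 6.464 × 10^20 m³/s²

Escape velocity comes from setting total energy to zero: ½v² − GM/r = 0 ⇒ v_esc = √(2GM / r).
v_esc = √(2 · 6.464e+20 / 4.749e+11) m/s ≈ 5.218e+04 m/s = 52.18 km/s.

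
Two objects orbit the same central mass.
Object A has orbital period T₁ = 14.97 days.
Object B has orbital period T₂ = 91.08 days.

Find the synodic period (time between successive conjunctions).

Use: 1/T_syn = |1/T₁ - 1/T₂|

Convert to SI: T₁ = 14.97 days = 1.29341e+06 s; T₂ = 91.08 days = 7.86931e+06 s.
T_syn = |T₁ · T₂ / (T₁ − T₂)|.
T_syn = |1.29341e+06 · 7.86931e+06 / (1.29341e+06 − 7.86931e+06)| s ≈ 1.548e+06 s = 17.91 days.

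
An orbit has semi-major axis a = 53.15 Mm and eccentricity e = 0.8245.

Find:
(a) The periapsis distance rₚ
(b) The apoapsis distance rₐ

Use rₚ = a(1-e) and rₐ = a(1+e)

Convert to SI: a = 53.15 Mm = 5.315e+07 m.
(a) rₚ = a(1 − e) = 5.315e+07 · (1 − 0.8245) = 5.315e+07 · 0.1755 ≈ 9.328e+06 m = 9.328 Mm.
(b) rₐ = a(1 + e) = 5.315e+07 · (1 + 0.8245) = 5.315e+07 · 1.8245 ≈ 9.697e+07 m = 96.97 Mm.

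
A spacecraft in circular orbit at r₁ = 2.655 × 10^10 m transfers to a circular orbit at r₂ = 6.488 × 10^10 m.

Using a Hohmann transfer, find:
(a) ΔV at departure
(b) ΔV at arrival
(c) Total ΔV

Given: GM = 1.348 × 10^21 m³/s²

Transfer semi-major axis: a_t = (r₁ + r₂)/2 = (2.655e+10 + 6.488e+10)/2 = 4.5715e+10 m.
Circular speeds: v₁ = √(GM/r₁) = 225327 m/s, v₂ = √(GM/r₂) = 144142 m/s.
Transfer speeds (vis-viva v² = GM(2/r − 1/a_t)): v₁ᵗ = 268435 m/s, v₂ᵗ = 109848 m/s.
(a) ΔV₁ = |v₁ᵗ − v₁| ≈ 4.311e+04 m/s = 43.11 km/s.
(b) ΔV₂ = |v₂ − v₂ᵗ| ≈ 3.429e+04 m/s = 34.29 km/s.
(c) ΔV_total = ΔV₁ + ΔV₂ ≈ 7.74e+04 m/s = 77.4 km/s.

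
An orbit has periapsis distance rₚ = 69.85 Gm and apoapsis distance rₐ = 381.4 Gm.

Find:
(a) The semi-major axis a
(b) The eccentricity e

Convert to SI: rₚ = 69.85 Gm = 6.985e+10 m; rₐ = 381.4 Gm = 3.814e+11 m.
(a) a = (rₚ + rₐ) / 2 = (6.985e+10 + 3.814e+11) / 2 ≈ 2.256e+11 m = 225.6 Gm.
(b) e = (rₐ − rₚ) / (rₐ + rₚ) = (3.814e+11 − 6.985e+10) / (3.814e+11 + 6.985e+10) ≈ 0.6904.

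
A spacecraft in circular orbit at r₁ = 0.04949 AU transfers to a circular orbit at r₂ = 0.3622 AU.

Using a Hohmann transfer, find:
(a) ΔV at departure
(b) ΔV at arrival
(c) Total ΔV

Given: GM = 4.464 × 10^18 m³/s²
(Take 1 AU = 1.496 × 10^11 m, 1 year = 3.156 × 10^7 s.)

Convert to SI: r₁ = 0.04949 AU = 7.4037e+09 m; r₂ = 0.3622 AU = 5.41851e+10 m.
Transfer semi-major axis: a_t = (r₁ + r₂)/2 = (7.4037e+09 + 5.41851e+10)/2 = 3.07944e+10 m.
Circular speeds: v₁ = √(GM/r₁) = 24554.9 m/s, v₂ = √(GM/r₂) = 9076.58 m/s.
Transfer speeds (vis-viva v² = GM(2/r − 1/a_t)): v₁ᵗ = 32571.8 m/s, v₂ᵗ = 4450.52 m/s.
(a) ΔV₁ = |v₁ᵗ − v₁| ≈ 8017 m/s = 1.691 AU/year.
(b) ΔV₂ = |v₂ − v₂ᵗ| ≈ 4626 m/s = 0.9759 AU/year.
(c) ΔV_total = ΔV₁ + ΔV₂ ≈ 1.264e+04 m/s = 2.667 AU/year.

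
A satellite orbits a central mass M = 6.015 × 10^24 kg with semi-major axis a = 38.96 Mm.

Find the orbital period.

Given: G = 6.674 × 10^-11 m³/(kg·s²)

Convert to SI: a = 38.96 Mm = 3.896e+07 m.
GM = G · M = 6.674e-11 · 6.015e+24 = 4.01441e+14 m³/s².
Kepler's third law: T = 2π √(a³ / GM).
Substituting a = 3.896e+07 m and GM = 4.01441e+14 m³/s²:
T = 2π √((3.896e+07)³ / 4.01441e+14) s
T ≈ 7.626e+04 s = 21.18 hours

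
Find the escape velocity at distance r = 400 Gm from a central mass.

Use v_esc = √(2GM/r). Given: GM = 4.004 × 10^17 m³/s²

Convert to SI: r = 400 Gm = 4e+11 m.
Escape velocity comes from setting total energy to zero: ½v² − GM/r = 0 ⇒ v_esc = √(2GM / r).
v_esc = √(2 · 4.004e+17 / 4e+11) m/s ≈ 1415 m/s = 1.415 km/s.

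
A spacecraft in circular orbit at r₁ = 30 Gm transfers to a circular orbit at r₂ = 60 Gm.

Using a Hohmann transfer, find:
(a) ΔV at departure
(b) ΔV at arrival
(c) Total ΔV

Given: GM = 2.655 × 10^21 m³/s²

Convert to SI: r₁ = 30 Gm = 3e+10 m; r₂ = 60 Gm = 6e+10 m.
Transfer semi-major axis: a_t = (r₁ + r₂)/2 = (3e+10 + 6e+10)/2 = 4.5e+10 m.
Circular speeds: v₁ = √(GM/r₁) = 297489 m/s, v₂ = √(GM/r₂) = 210357 m/s.
Transfer speeds (vis-viva v² = GM(2/r − 1/a_t)): v₁ᵗ = 343511 m/s, v₂ᵗ = 171756 m/s.
(a) ΔV₁ = |v₁ᵗ − v₁| ≈ 4.602e+04 m/s = 46.02 km/s.
(b) ΔV₂ = |v₂ − v₂ᵗ| ≈ 3.86e+04 m/s = 38.6 km/s.
(c) ΔV_total = ΔV₁ + ΔV₂ ≈ 8.462e+04 m/s = 84.62 km/s.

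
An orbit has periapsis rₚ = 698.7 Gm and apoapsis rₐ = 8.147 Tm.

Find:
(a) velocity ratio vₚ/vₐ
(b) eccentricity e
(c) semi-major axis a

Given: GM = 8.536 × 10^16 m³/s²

Convert to SI: rₚ = 698.7 Gm = 6.987e+11 m; rₐ = 8.147 Tm = 8.147e+12 m.
(a) Conservation of angular momentum (rₚvₚ = rₐvₐ) gives vₚ/vₐ = rₐ/rₚ = 8.147e+12/6.987e+11 ≈ 11.66
(b) e = (rₐ − rₚ)/(rₐ + rₚ) = (8.147e+12 − 6.987e+11)/(8.147e+12 + 6.987e+11) ≈ 0.842
(c) a = (rₚ + rₐ)/2 = (6.987e+11 + 8.147e+12)/2 ≈ 4.423e+12 m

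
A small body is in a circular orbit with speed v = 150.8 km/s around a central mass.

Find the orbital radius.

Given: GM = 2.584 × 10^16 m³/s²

Convert to SI: v = 150.8 km/s = 150800 m/s.
For a circular orbit, v² = GM / r, so r = GM / v².
r = 2.584e+16 / (150800)² m ≈ 1.136e+06 m = 1.136 Mm.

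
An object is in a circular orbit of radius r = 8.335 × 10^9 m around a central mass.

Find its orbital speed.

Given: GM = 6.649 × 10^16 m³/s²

For a circular orbit, gravity supplies the centripetal force, so v = √(GM / r).
v = √(6.649e+16 / 8.335e+09) m/s ≈ 2824 m/s = 2.824 km/s.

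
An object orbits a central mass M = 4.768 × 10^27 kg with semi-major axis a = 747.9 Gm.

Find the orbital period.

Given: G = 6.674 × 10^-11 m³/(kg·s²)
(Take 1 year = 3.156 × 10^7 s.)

Convert to SI: a = 747.9 Gm = 7.479e+11 m.
GM = G · M = 6.674e-11 · 4.768e+27 = 3.18216e+17 m³/s².
Kepler's third law: T = 2π √(a³ / GM).
Substituting a = 7.479e+11 m and GM = 3.18216e+17 m³/s²:
T = 2π √((7.479e+11)³ / 3.18216e+17) s
T ≈ 7.204e+09 s = 228.3 years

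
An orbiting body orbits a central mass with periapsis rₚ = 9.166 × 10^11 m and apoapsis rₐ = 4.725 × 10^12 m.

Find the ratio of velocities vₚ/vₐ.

Conservation of angular momentum gives rₚvₚ = rₐvₐ, so vₚ/vₐ = rₐ/rₚ.
vₚ/vₐ = 4.725e+12 / 9.166e+11 ≈ 5.155.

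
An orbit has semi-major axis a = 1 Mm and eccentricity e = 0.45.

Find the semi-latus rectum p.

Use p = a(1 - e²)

Convert to SI: a = 1 Mm = 1e+06 m.
p = a (1 − e²).
p = 1e+06 · (1 − (0.45)²) = 1e+06 · 0.7975 ≈ 7.975e+05 m = 797.5 km.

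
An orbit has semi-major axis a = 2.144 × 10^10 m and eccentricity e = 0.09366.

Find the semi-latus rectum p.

p = a (1 − e²).
p = 2.144e+10 · (1 − (0.09366)²) = 2.144e+10 · 0.991228 ≈ 2.125e+10 m = 2.125 × 10^10 m.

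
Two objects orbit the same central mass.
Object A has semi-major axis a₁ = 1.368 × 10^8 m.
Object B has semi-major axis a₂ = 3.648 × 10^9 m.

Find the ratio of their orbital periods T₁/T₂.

From Kepler's third law, (T₁/T₂)² = (a₁/a₂)³, so T₁/T₂ = (a₁/a₂)^(3/2).
a₁/a₂ = 1.368e+08 / 3.648e+09 = 0.0375.
T₁/T₂ = (0.0375)^(3/2) ≈ 0.007262.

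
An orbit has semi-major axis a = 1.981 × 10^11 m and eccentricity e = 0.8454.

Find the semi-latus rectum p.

p = a (1 − e²).
p = 1.981e+11 · (1 − (0.8454)²) = 1.981e+11 · 0.285299 ≈ 5.652e+10 m = 5.652 × 10^10 m.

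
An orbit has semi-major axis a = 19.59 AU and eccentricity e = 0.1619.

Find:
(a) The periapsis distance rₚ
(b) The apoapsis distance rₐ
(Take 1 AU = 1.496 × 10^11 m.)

Convert to SI: a = 19.59 AU = 2.93066e+12 m.
(a) rₚ = a(1 − e) = 2.93066e+12 · (1 − 0.1619) = 2.93066e+12 · 0.8381 ≈ 2.456e+12 m = 16.42 AU.
(b) rₐ = a(1 + e) = 2.93066e+12 · (1 + 0.1619) = 2.93066e+12 · 1.1619 ≈ 3.405e+12 m = 22.76 AU.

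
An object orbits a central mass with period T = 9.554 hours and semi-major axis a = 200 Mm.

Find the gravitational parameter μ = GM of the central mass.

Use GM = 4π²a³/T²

Convert to SI: T = 9.554 hours = 34394.4 s; a = 200 Mm = 2e+08 m.
GM = 4π² · a³ / T².
GM = 4π² · (2e+08)³ / (34394.4)² m³/s² ≈ 2.67e+17 m³/s² = 2.67 × 10^17 m³/s².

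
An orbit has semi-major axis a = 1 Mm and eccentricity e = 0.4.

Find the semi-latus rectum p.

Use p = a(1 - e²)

Convert to SI: a = 1 Mm = 1e+06 m.
p = a (1 − e²).
p = 1e+06 · (1 − (0.4)²) = 1e+06 · 0.84 ≈ 8.4e+05 m = 840 km.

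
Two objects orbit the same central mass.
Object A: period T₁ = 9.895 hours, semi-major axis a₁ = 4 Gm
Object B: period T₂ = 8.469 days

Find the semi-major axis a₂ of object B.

Convert to SI: T₁ = 9.895 hours = 35622 s; a₁ = 4 Gm = 4e+09 m; T₂ = 8.469 days = 731722 s.
Kepler's third law: (T₁/T₂)² = (a₁/a₂)³ ⇒ a₂ = a₁ · (T₂/T₁)^(2/3).
T₂/T₁ = 731722 / 35622 = 20.5413.
a₂ = 4e+09 · (20.5413)^(2/3) m ≈ 3e+10 m = 30 Gm.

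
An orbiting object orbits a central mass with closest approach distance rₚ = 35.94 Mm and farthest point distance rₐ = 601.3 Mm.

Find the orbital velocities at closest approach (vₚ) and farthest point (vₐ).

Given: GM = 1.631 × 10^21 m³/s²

Convert to SI: rₚ = 35.94 Mm = 3.594e+07 m; rₐ = 601.3 Mm = 6.013e+08 m.
Use the vis-viva equation v² = GM(2/r − 1/a) with a = (rₚ + rₐ)/2 = (3.594e+07 + 6.013e+08)/2 = 3.1862e+08 m.
vₚ = √(GM · (2/rₚ − 1/a)) = √(1.631e+21 · (2/3.594e+07 − 1/3.1862e+08)) m/s ≈ 9.254e+06 m/s = 9254 km/s.
vₐ = √(GM · (2/rₐ − 1/a)) = √(1.631e+21 · (2/6.013e+08 − 1/3.1862e+08)) m/s ≈ 5.531e+05 m/s = 553.1 km/s.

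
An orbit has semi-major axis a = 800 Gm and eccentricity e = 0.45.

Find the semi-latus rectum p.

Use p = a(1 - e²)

Convert to SI: a = 800 Gm = 8e+11 m.
p = a (1 − e²).
p = 8e+11 · (1 − (0.45)²) = 8e+11 · 0.7975 ≈ 6.38e+11 m = 638 Gm.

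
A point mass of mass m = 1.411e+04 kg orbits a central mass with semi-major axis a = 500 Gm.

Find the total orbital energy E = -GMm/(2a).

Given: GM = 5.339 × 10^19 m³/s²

Convert to SI: a = 500 Gm = 5e+11 m.
E = −GMm / (2a).
E = −5.339e+19 · 1.411e+04 / (2 · 5e+11) J ≈ -7.533e+11 J = -753.3 GJ.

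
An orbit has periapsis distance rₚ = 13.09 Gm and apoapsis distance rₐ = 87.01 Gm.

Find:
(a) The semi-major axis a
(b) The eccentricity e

Convert to SI: rₚ = 13.09 Gm = 1.309e+10 m; rₐ = 87.01 Gm = 8.701e+10 m.
(a) a = (rₚ + rₐ) / 2 = (1.309e+10 + 8.701e+10) / 2 ≈ 5.005e+10 m = 50.05 Gm.
(b) e = (rₐ − rₚ) / (rₐ + rₚ) = (8.701e+10 − 1.309e+10) / (8.701e+10 + 1.309e+10) ≈ 0.7385.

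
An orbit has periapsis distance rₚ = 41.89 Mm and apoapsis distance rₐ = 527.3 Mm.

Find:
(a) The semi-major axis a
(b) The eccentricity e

Convert to SI: rₚ = 41.89 Mm = 4.189e+07 m; rₐ = 527.3 Mm = 5.273e+08 m.
(a) a = (rₚ + rₐ) / 2 = (4.189e+07 + 5.273e+08) / 2 ≈ 2.846e+08 m = 284.6 Mm.
(b) e = (rₐ − rₚ) / (rₐ + rₚ) = (5.273e+08 − 4.189e+07) / (5.273e+08 + 4.189e+07) ≈ 0.8528.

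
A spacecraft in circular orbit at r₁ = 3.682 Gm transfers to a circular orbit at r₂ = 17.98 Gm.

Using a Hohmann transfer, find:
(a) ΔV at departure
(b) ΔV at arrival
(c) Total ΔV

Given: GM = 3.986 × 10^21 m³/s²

Convert to SI: r₁ = 3.682 Gm = 3.682e+09 m; r₂ = 17.98 Gm = 1.798e+10 m.
Transfer semi-major axis: a_t = (r₁ + r₂)/2 = (3.682e+09 + 1.798e+10)/2 = 1.0831e+10 m.
Circular speeds: v₁ = √(GM/r₁) = 1.04046e+06 m/s, v₂ = √(GM/r₂) = 470840 m/s.
Transfer speeds (vis-viva v² = GM(2/r − 1/a_t)): v₁ᵗ = 1.34056e+06 m/s, v₂ᵗ = 274525 m/s.
(a) ΔV₁ = |v₁ᵗ − v₁| ≈ 3.001e+05 m/s = 300.1 km/s.
(b) ΔV₂ = |v₂ − v₂ᵗ| ≈ 1.963e+05 m/s = 196.3 km/s.
(c) ΔV_total = ΔV₁ + ΔV₂ ≈ 4.964e+05 m/s = 496.4 km/s.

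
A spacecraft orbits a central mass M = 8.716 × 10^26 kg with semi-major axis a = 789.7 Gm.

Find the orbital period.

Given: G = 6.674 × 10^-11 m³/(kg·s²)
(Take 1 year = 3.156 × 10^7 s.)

Convert to SI: a = 789.7 Gm = 7.897e+11 m.
GM = G · M = 6.674e-11 · 8.716e+26 = 5.81706e+16 m³/s².
Kepler's third law: T = 2π √(a³ / GM).
Substituting a = 7.897e+11 m and GM = 5.81706e+16 m³/s²:
T = 2π √((7.897e+11)³ / 5.81706e+16) s
T ≈ 1.828e+10 s = 579.3 years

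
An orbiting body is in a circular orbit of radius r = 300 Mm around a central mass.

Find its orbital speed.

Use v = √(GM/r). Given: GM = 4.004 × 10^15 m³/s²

Convert to SI: r = 300 Mm = 3e+08 m.
For a circular orbit, gravity supplies the centripetal force, so v = √(GM / r).
v = √(4.004e+15 / 3e+08) m/s ≈ 3653 m/s = 3.653 km/s.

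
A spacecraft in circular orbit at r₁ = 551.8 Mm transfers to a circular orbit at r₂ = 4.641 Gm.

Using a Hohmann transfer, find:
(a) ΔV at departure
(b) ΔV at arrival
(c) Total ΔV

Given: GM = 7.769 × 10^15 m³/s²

Convert to SI: r₁ = 551.8 Mm = 5.518e+08 m; r₂ = 4.641 Gm = 4.641e+09 m.
Transfer semi-major axis: a_t = (r₁ + r₂)/2 = (5.518e+08 + 4.641e+09)/2 = 2.5964e+09 m.
Circular speeds: v₁ = √(GM/r₁) = 3752.25 m/s, v₂ = √(GM/r₂) = 1293.83 m/s.
Transfer speeds (vis-viva v² = GM(2/r − 1/a_t)): v₁ᵗ = 5016.63 m/s, v₂ᵗ = 596.461 m/s.
(a) ΔV₁ = |v₁ᵗ − v₁| ≈ 1264 m/s = 1.264 km/s.
(b) ΔV₂ = |v₂ − v₂ᵗ| ≈ 697.4 m/s = 697.4 m/s.
(c) ΔV_total = ΔV₁ + ΔV₂ ≈ 1962 m/s = 1.962 km/s.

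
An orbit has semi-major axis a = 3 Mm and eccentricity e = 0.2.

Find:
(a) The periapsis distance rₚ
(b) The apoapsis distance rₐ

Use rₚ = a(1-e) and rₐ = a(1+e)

Convert to SI: a = 3 Mm = 3e+06 m.
(a) rₚ = a(1 − e) = 3e+06 · (1 − 0.2) = 3e+06 · 0.8 ≈ 2.4e+06 m = 2.4 Mm.
(b) rₐ = a(1 + e) = 3e+06 · (1 + 0.2) = 3e+06 · 1.2 ≈ 3.6e+06 m = 3.6 Mm.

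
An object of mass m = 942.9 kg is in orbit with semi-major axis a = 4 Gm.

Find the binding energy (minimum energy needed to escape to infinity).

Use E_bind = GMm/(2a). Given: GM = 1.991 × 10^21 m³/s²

Convert to SI: a = 4 Gm = 4e+09 m.
Total orbital energy is E = −GMm/(2a); binding energy is E_bind = −E = GMm/(2a).
E_bind = 1.991e+21 · 942.9 / (2 · 4e+09) J ≈ 2.347e+14 J = 234.7 TJ.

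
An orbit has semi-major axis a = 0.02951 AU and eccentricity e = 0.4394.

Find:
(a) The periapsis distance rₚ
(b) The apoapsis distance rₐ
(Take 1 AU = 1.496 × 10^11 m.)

Convert to SI: a = 0.02951 AU = 4.4147e+09 m.
(a) rₚ = a(1 − e) = 4.4147e+09 · (1 − 0.4394) = 4.4147e+09 · 0.5606 ≈ 2.475e+09 m = 0.01654 AU.
(b) rₐ = a(1 + e) = 4.4147e+09 · (1 + 0.4394) = 4.4147e+09 · 1.4394 ≈ 6.355e+09 m = 0.04248 AU.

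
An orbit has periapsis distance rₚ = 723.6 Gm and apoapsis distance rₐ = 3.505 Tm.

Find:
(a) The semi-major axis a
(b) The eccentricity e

Convert to SI: rₚ = 723.6 Gm = 7.236e+11 m; rₐ = 3.505 Tm = 3.505e+12 m.
(a) a = (rₚ + rₐ) / 2 = (7.236e+11 + 3.505e+12) / 2 ≈ 2.114e+12 m = 2.114 Tm.
(b) e = (rₐ − rₚ) / (rₐ + rₚ) = (3.505e+12 − 7.236e+11) / (3.505e+12 + 7.236e+11) ≈ 0.6578.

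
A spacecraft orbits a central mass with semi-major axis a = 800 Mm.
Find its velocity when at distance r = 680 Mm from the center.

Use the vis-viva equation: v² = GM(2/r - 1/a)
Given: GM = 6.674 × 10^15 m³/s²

Convert to SI: a = 800 Mm = 8e+08 m; r = 680 Mm = 6.8e+08 m.
Vis-viva: v = √(GM · (2/r − 1/a)).
2/r − 1/a = 2/6.8e+08 − 1/8e+08 = 1.69118e-09 m⁻¹.
v = √(6.674e+15 · 1.69118e-09) m/s ≈ 3360 m/s = 3.36 km/s.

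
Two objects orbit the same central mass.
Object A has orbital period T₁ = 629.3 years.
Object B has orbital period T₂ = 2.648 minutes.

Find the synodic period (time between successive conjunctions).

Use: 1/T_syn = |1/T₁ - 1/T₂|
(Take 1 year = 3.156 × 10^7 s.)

Convert to SI: T₁ = 629.3 years = 1.98607e+10 s; T₂ = 2.648 minutes = 158.88 s.
T_syn = |T₁ · T₂ / (T₁ − T₂)|.
T_syn = |1.98607e+10 · 158.88 / (1.98607e+10 − 158.88)| s ≈ 158.9 s = 2.648 minutes.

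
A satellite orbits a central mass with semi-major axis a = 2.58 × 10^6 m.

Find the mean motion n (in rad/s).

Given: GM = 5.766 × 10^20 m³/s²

n = √(GM / a³).
n = √(5.766e+20 / (2.58e+06)³) rad/s ≈ 5.794 rad/s.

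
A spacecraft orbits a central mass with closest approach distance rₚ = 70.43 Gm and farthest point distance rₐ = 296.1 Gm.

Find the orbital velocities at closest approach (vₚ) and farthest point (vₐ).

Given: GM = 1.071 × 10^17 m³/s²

Convert to SI: rₚ = 70.43 Gm = 7.043e+10 m; rₐ = 296.1 Gm = 2.961e+11 m.
Use the vis-viva equation v² = GM(2/r − 1/a) with a = (rₚ + rₐ)/2 = (7.043e+10 + 2.961e+11)/2 = 1.83265e+11 m.
vₚ = √(GM · (2/rₚ − 1/a)) = √(1.071e+17 · (2/7.043e+10 − 1/1.83265e+11)) m/s ≈ 1567 m/s = 1.567 km/s.
vₐ = √(GM · (2/rₐ − 1/a)) = √(1.071e+17 · (2/2.961e+11 − 1/1.83265e+11)) m/s ≈ 372.8 m/s = 372.8 m/s.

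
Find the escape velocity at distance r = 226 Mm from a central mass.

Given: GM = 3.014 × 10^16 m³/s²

Convert to SI: r = 226 Mm = 2.26e+08 m.
Escape velocity comes from setting total energy to zero: ½v² − GM/r = 0 ⇒ v_esc = √(2GM / r).
v_esc = √(2 · 3.014e+16 / 2.26e+08) m/s ≈ 1.633e+04 m/s = 16.33 km/s.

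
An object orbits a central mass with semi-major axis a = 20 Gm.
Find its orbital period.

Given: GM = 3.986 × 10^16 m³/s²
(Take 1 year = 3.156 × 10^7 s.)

Convert to SI: a = 20 Gm = 2e+10 m.
Kepler's third law: T = 2π √(a³ / GM).
Substituting a = 2e+10 m and GM = 3.986e+16 m³/s²:
T = 2π √((2e+10)³ / 3.986e+16) s
T ≈ 8.901e+07 s = 2.82 years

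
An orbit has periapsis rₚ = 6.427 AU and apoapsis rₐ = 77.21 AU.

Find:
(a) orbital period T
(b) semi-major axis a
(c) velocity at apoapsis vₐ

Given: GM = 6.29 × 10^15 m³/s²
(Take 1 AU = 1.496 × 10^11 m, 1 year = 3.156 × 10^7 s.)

Convert to SI: rₚ = 6.427 AU = 9.61479e+11 m; rₐ = 77.21 AU = 1.15506e+13 m.
(a) With a = (rₚ + rₐ)/2 = 6.25605e+12 m, T = 2π √(a³/GM) = 2π √((6.25605e+12)³/6.29e+15) s ≈ 1.24e+12 s
(b) a = (rₚ + rₐ)/2 = (9.61479e+11 + 1.15506e+13)/2 ≈ 6.256e+12 m
(c) With a = (rₚ + rₐ)/2 = 6.25605e+12 m, vₐ = √(GM (2/rₐ − 1/a)) = √(6.29e+15 · (2/1.15506e+13 − 1/6.25605e+12)) m/s ≈ 9.148 m/s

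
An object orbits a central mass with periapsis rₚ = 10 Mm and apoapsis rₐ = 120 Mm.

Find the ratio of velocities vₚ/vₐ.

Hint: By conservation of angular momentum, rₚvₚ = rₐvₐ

Convert to SI: rₚ = 10 Mm = 1e+07 m; rₐ = 120 Mm = 1.2e+08 m.
Conservation of angular momentum gives rₚvₚ = rₐvₐ, so vₚ/vₐ = rₐ/rₚ.
vₚ/vₐ = 1.2e+08 / 1e+07 ≈ 12.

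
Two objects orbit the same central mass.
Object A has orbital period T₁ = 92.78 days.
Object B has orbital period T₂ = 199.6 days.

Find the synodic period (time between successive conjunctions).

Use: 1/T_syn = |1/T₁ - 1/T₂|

Convert to SI: T₁ = 92.78 days = 8.01619e+06 s; T₂ = 199.6 days = 1.72454e+07 s.
T_syn = |T₁ · T₂ / (T₁ − T₂)|.
T_syn = |8.01619e+06 · 1.72454e+07 / (8.01619e+06 − 1.72454e+07)| s ≈ 1.498e+07 s = 173.4 days.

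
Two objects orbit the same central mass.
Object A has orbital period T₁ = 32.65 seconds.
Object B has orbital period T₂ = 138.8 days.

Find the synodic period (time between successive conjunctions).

Convert to SI: T₂ = 138.8 days = 1.19923e+07 s.
T_syn = |T₁ · T₂ / (T₁ − T₂)|.
T_syn = |32.65 · 1.19923e+07 / (32.65 − 1.19923e+07)| s ≈ 32.65 s = 32.65 seconds.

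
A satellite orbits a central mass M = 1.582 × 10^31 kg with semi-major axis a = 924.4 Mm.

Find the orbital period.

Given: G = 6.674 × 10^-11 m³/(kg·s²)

Convert to SI: a = 924.4 Mm = 9.244e+08 m.
GM = G · M = 6.674e-11 · 1.582e+31 = 1.05583e+21 m³/s².
Kepler's third law: T = 2π √(a³ / GM).
Substituting a = 9.244e+08 m and GM = 1.05583e+21 m³/s²:
T = 2π √((9.244e+08)³ / 1.05583e+21) s
T ≈ 5435 s = 1.51 hours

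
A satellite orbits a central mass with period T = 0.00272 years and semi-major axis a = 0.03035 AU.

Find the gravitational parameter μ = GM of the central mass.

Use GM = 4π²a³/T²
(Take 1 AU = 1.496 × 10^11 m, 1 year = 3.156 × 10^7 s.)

Convert to SI: T = 0.00272 years = 85843.2 s; a = 0.03035 AU = 4.54036e+09 m.
GM = 4π² · a³ / T².
GM = 4π² · (4.54036e+09)³ / (85843.2)² m³/s² ≈ 5.014e+20 m³/s² = 5.014 × 10^20 m³/s².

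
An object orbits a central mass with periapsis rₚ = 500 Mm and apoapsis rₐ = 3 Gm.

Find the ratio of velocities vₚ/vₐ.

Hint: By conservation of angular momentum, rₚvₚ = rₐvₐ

Convert to SI: rₚ = 500 Mm = 5e+08 m; rₐ = 3 Gm = 3e+09 m.
Conservation of angular momentum gives rₚvₚ = rₐvₐ, so vₚ/vₐ = rₐ/rₚ.
vₚ/vₐ = 3e+09 / 5e+08 ≈ 6.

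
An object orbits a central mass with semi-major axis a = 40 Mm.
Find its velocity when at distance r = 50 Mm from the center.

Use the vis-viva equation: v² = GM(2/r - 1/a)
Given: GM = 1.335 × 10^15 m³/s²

Convert to SI: a = 40 Mm = 4e+07 m; r = 50 Mm = 5e+07 m.
Vis-viva: v = √(GM · (2/r − 1/a)).
2/r − 1/a = 2/5e+07 − 1/4e+07 = 1.5e-08 m⁻¹.
v = √(1.335e+15 · 1.5e-08) m/s ≈ 4475 m/s = 4.475 km/s.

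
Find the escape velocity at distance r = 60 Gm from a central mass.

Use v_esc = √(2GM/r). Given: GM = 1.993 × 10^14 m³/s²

Convert to SI: r = 60 Gm = 6e+10 m.
Escape velocity comes from setting total energy to zero: ½v² − GM/r = 0 ⇒ v_esc = √(2GM / r).
v_esc = √(2 · 1.993e+14 / 6e+10) m/s ≈ 81.51 m/s = 81.51 m/s.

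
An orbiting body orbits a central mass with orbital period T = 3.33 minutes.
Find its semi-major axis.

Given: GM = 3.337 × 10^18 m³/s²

Convert to SI: T = 3.33 minutes = 199.8 s.
Invert Kepler's third law: a = (GM · T² / (4π²))^(1/3).
Substituting T = 199.8 s and GM = 3.337e+18 m³/s²:
a = (3.337e+18 · (199.8)² / (4π²))^(1/3) m
a ≈ 1.5e+07 m = 15 Mm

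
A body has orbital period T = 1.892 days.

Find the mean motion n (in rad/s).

Convert to SI: T = 1.892 days = 163469 s.
n = 2π / T.
n = 2π / 163469 s ≈ 3.844e-05 rad/s.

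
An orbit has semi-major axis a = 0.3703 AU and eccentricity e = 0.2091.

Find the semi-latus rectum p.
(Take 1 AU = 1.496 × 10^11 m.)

Convert to SI: a = 0.3703 AU = 5.53969e+10 m.
p = a (1 − e²).
p = 5.53969e+10 · (1 − (0.2091)²) = 5.53969e+10 · 0.956277 ≈ 5.297e+10 m = 0.3541 AU.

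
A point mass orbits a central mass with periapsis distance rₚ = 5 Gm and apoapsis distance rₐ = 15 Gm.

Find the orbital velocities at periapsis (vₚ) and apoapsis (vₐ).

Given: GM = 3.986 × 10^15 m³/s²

Convert to SI: rₚ = 5 Gm = 5e+09 m; rₐ = 15 Gm = 1.5e+10 m.
Use the vis-viva equation v² = GM(2/r − 1/a) with a = (rₚ + rₐ)/2 = (5e+09 + 1.5e+10)/2 = 1e+10 m.
vₚ = √(GM · (2/rₚ − 1/a)) = √(3.986e+15 · (2/5e+09 − 1/1e+10)) m/s ≈ 1094 m/s = 1.094 km/s.
vₐ = √(GM · (2/rₐ − 1/a)) = √(3.986e+15 · (2/1.5e+10 − 1/1e+10)) m/s ≈ 364.5 m/s = 364.5 m/s.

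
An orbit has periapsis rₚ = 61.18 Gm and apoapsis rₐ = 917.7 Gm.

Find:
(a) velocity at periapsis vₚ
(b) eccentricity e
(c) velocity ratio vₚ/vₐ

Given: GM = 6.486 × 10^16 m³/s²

Convert to SI: rₚ = 61.18 Gm = 6.118e+10 m; rₐ = 917.7 Gm = 9.177e+11 m.
(a) With a = (rₚ + rₐ)/2 = 4.8944e+11 m, vₚ = √(GM (2/rₚ − 1/a)) = √(6.486e+16 · (2/6.118e+10 − 1/4.8944e+11)) m/s ≈ 1410 m/s
(b) e = (rₐ − rₚ)/(rₐ + rₚ) = (9.177e+11 − 6.118e+10)/(9.177e+11 + 6.118e+10) ≈ 0.875
(c) Conservation of angular momentum (rₚvₚ = rₐvₐ) gives vₚ/vₐ = rₐ/rₚ = 9.177e+11/6.118e+10 ≈ 15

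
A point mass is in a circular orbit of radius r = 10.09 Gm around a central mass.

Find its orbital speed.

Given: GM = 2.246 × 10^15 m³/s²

Convert to SI: r = 10.09 Gm = 1.009e+10 m.
For a circular orbit, gravity supplies the centripetal force, so v = √(GM / r).
v = √(2.246e+15 / 1.009e+10) m/s ≈ 471.8 m/s = 471.8 m/s.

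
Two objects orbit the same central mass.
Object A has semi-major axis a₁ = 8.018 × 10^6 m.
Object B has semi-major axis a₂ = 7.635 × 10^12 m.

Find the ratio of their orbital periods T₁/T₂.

From Kepler's third law, (T₁/T₂)² = (a₁/a₂)³, so T₁/T₂ = (a₁/a₂)^(3/2).
a₁/a₂ = 8.018e+06 / 7.635e+12 = 1.05016e-06.
T₁/T₂ = (1.05016e-06)^(3/2) ≈ 1.076e-09.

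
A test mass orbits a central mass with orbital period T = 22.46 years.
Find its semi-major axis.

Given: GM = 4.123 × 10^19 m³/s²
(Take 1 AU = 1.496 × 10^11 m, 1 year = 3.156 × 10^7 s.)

Convert to SI: T = 22.46 years = 7.08838e+08 s.
Invert Kepler's third law: a = (GM · T² / (4π²))^(1/3).
Substituting T = 7.08838e+08 s and GM = 4.123e+19 m³/s²:
a = (4.123e+19 · (7.08838e+08)² / (4π²))^(1/3) m
a ≈ 8.066e+11 m = 5.392 AU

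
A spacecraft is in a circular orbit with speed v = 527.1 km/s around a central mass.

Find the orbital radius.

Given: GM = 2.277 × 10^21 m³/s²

Convert to SI: v = 527.1 km/s = 527100 m/s.
For a circular orbit, v² = GM / r, so r = GM / v².
r = 2.277e+21 / (527100)² m ≈ 8.196e+09 m = 8.196 Gm.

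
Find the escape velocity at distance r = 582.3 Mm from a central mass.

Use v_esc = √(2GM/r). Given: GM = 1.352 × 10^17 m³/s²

Convert to SI: r = 582.3 Mm = 5.823e+08 m.
Escape velocity comes from setting total energy to zero: ½v² − GM/r = 0 ⇒ v_esc = √(2GM / r).
v_esc = √(2 · 1.352e+17 / 5.823e+08) m/s ≈ 2.155e+04 m/s = 21.55 km/s.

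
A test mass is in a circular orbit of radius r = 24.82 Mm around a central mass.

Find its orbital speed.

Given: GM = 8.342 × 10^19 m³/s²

Convert to SI: r = 24.82 Mm = 2.482e+07 m.
For a circular orbit, gravity supplies the centripetal force, so v = √(GM / r).
v = √(8.342e+19 / 2.482e+07) m/s ≈ 1.833e+06 m/s = 1833 km/s.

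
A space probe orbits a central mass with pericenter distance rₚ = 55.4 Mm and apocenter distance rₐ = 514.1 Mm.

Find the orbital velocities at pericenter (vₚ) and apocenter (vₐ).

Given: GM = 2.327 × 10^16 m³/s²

Convert to SI: rₚ = 55.4 Mm = 5.54e+07 m; rₐ = 514.1 Mm = 5.141e+08 m.
Use the vis-viva equation v² = GM(2/r − 1/a) with a = (rₚ + rₐ)/2 = (5.54e+07 + 5.141e+08)/2 = 2.8475e+08 m.
vₚ = √(GM · (2/rₚ − 1/a)) = √(2.327e+16 · (2/5.54e+07 − 1/2.8475e+08)) m/s ≈ 2.754e+04 m/s = 27.54 km/s.
vₐ = √(GM · (2/rₐ − 1/a)) = √(2.327e+16 · (2/5.141e+08 − 1/2.8475e+08)) m/s ≈ 2968 m/s = 2.968 km/s.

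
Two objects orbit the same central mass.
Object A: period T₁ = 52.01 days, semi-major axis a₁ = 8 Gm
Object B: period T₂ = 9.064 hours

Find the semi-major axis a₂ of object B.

Convert to SI: T₁ = 52.01 days = 4.49366e+06 s; a₁ = 8 Gm = 8e+09 m; T₂ = 9.064 hours = 32630.4 s.
Kepler's third law: (T₁/T₂)² = (a₁/a₂)³ ⇒ a₂ = a₁ · (T₂/T₁)^(2/3).
T₂/T₁ = 32630.4 / 4.49366e+06 = 0.00726142.
a₂ = 8e+09 · (0.00726142)^(2/3) m ≈ 3e+08 m = 300 Mm.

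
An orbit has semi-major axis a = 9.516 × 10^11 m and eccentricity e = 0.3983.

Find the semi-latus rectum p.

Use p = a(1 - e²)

p = a (1 − e²).
p = 9.516e+11 · (1 − (0.3983)²) = 9.516e+11 · 0.841357 ≈ 8.006e+11 m = 8.006 × 10^11 m.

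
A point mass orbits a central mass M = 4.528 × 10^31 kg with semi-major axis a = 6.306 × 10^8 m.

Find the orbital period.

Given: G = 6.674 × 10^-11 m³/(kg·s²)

GM = G · M = 6.674e-11 · 4.528e+31 = 3.02199e+21 m³/s².
Kepler's third law: T = 2π √(a³ / GM).
Substituting a = 6.306e+08 m and GM = 3.02199e+21 m³/s²:
T = 2π √((6.306e+08)³ / 3.02199e+21) s
T ≈ 1810 s = 30.17 minutes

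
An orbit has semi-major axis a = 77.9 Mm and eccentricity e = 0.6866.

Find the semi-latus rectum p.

Convert to SI: a = 77.9 Mm = 7.79e+07 m.
p = a (1 − e²).
p = 7.79e+07 · (1 − (0.6866)²) = 7.79e+07 · 0.52858 ≈ 4.118e+07 m = 41.18 Mm.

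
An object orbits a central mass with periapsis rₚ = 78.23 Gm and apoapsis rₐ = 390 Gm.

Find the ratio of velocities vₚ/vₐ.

Convert to SI: rₚ = 78.23 Gm = 7.823e+10 m; rₐ = 390 Gm = 3.9e+11 m.
Conservation of angular momentum gives rₚvₚ = rₐvₐ, so vₚ/vₐ = rₐ/rₚ.
vₚ/vₐ = 3.9e+11 / 7.823e+10 ≈ 4.985.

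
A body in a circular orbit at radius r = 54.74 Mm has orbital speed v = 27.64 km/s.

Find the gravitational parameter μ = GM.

Convert to SI: r = 54.74 Mm = 5.474e+07 m; v = 27.64 km/s = 27640 m/s.
For a circular orbit v² = GM/r, so GM = v² · r.
GM = (27640)² · 5.474e+07 m³/s² ≈ 4.182e+16 m³/s² = 4.182 × 10^16 m³/s².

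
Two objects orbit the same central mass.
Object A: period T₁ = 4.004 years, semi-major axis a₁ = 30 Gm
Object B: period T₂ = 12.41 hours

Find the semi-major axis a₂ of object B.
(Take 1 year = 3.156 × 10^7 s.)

Convert to SI: T₁ = 4.004 years = 1.26366e+08 s; a₁ = 30 Gm = 3e+10 m; T₂ = 12.41 hours = 44676 s.
Kepler's third law: (T₁/T₂)² = (a₁/a₂)³ ⇒ a₂ = a₁ · (T₂/T₁)^(2/3).
T₂/T₁ = 44676 / 1.26366e+08 = 0.000353544.
a₂ = 3e+10 · (0.000353544)^(2/3) m ≈ 1.5e+08 m = 150 Mm.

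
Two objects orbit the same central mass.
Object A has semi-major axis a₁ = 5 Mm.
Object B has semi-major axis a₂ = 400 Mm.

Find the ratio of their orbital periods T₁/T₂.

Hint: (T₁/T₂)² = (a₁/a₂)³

Convert to SI: a₁ = 5 Mm = 5e+06 m; a₂ = 400 Mm = 4e+08 m.
From Kepler's third law, (T₁/T₂)² = (a₁/a₂)³, so T₁/T₂ = (a₁/a₂)^(3/2).
a₁/a₂ = 5e+06 / 4e+08 = 0.0125.
T₁/T₂ = (0.0125)^(3/2) ≈ 0.001398.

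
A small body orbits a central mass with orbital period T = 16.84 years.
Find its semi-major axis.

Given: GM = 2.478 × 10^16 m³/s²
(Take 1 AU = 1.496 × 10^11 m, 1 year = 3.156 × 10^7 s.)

Convert to SI: T = 16.84 years = 5.3147e+08 s.
Invert Kepler's third law: a = (GM · T² / (4π²))^(1/3).
Substituting T = 5.3147e+08 s and GM = 2.478e+16 m³/s²:
a = (2.478e+16 · (5.3147e+08)² / (4π²))^(1/3) m
a ≈ 5.618e+10 m = 0.3755 AU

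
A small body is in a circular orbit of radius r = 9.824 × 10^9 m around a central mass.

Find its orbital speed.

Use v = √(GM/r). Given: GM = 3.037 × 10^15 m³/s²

For a circular orbit, gravity supplies the centripetal force, so v = √(GM / r).
v = √(3.037e+15 / 9.824e+09) m/s ≈ 556 m/s = 556 m/s.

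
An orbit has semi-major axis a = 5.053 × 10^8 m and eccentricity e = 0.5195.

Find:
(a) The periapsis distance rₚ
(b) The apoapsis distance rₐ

(a) rₚ = a(1 − e) = 5.053e+08 · (1 − 0.5195) = 5.053e+08 · 0.4805 ≈ 2.428e+08 m = 2.428 × 10^8 m.
(b) rₐ = a(1 + e) = 5.053e+08 · (1 + 0.5195) = 5.053e+08 · 1.5195 ≈ 7.678e+08 m = 7.678 × 10^8 m.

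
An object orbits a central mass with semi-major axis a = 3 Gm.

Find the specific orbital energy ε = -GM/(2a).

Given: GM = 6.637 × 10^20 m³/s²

Convert to SI: a = 3 Gm = 3e+09 m.
ε = −GM / (2a).
ε = −6.637e+20 / (2 · 3e+09) J/kg ≈ -1.106e+11 J/kg = -110.6 GJ/kg.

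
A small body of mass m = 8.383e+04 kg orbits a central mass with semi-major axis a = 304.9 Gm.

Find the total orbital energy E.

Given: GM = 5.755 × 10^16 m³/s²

Convert to SI: a = 304.9 Gm = 3.049e+11 m.
E = −GMm / (2a).
E = −5.755e+16 · 8.383e+04 / (2 · 3.049e+11) J ≈ -7.911e+09 J = -7.911 GJ.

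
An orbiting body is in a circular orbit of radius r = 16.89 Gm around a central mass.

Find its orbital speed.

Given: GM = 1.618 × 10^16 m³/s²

Convert to SI: r = 16.89 Gm = 1.689e+10 m.
For a circular orbit, gravity supplies the centripetal force, so v = √(GM / r).
v = √(1.618e+16 / 1.689e+10) m/s ≈ 978.8 m/s = 978.8 m/s.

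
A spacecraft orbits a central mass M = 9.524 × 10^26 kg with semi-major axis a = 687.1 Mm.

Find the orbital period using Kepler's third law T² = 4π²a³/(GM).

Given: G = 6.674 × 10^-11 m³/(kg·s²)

Convert to SI: a = 687.1 Mm = 6.871e+08 m.
GM = G · M = 6.674e-11 · 9.524e+26 = 6.35632e+16 m³/s².
Kepler's third law: T = 2π √(a³ / GM).
Substituting a = 6.871e+08 m and GM = 6.35632e+16 m³/s²:
T = 2π √((6.871e+08)³ / 6.35632e+16) s
T ≈ 4.489e+05 s = 5.195 days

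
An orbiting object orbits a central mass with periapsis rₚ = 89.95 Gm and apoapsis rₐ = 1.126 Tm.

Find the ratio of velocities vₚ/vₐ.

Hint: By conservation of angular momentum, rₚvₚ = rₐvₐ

Convert to SI: rₚ = 89.95 Gm = 8.995e+10 m; rₐ = 1.126 Tm = 1.126e+12 m.
Conservation of angular momentum gives rₚvₚ = rₐvₐ, so vₚ/vₐ = rₐ/rₚ.
vₚ/vₐ = 1.126e+12 / 8.995e+10 ≈ 12.52.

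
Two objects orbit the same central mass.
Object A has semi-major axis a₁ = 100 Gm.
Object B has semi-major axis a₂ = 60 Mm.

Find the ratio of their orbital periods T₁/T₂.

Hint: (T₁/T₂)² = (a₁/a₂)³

Convert to SI: a₁ = 100 Gm = 1e+11 m; a₂ = 60 Mm = 6e+07 m.
From Kepler's third law, (T₁/T₂)² = (a₁/a₂)³, so T₁/T₂ = (a₁/a₂)^(3/2).
a₁/a₂ = 1e+11 / 6e+07 = 1666.67.
T₁/T₂ = (1666.67)^(3/2) ≈ 6.804e+04.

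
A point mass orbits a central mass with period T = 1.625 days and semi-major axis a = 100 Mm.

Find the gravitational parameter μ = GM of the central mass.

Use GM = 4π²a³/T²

Convert to SI: T = 1.625 days = 140400 s; a = 100 Mm = 1e+08 m.
GM = 4π² · a³ / T².
GM = 4π² · (1e+08)³ / (140400)² m³/s² ≈ 2.003e+15 m³/s² = 2.003 × 10^15 m³/s².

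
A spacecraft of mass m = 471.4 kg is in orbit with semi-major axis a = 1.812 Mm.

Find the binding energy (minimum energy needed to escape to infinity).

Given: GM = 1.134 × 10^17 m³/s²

Convert to SI: a = 1.812 Mm = 1.812e+06 m.
Total orbital energy is E = −GMm/(2a); binding energy is E_bind = −E = GMm/(2a).
E_bind = 1.134e+17 · 471.4 / (2 · 1.812e+06) J ≈ 1.475e+13 J = 14.75 TJ.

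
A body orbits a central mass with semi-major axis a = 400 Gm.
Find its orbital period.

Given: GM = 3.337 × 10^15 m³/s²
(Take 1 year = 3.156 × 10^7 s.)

Convert to SI: a = 400 Gm = 4e+11 m.
Kepler's third law: T = 2π √(a³ / GM).
Substituting a = 4e+11 m and GM = 3.337e+15 m³/s²:
T = 2π √((4e+11)³ / 3.337e+15) s
T ≈ 2.752e+10 s = 871.9 years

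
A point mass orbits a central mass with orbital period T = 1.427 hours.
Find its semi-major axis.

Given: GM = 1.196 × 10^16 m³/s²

Convert to SI: T = 1.427 hours = 5137.2 s.
Invert Kepler's third law: a = (GM · T² / (4π²))^(1/3).
Substituting T = 5137.2 s and GM = 1.196e+16 m³/s²:
a = (1.196e+16 · (5137.2)² / (4π²))^(1/3) m
a ≈ 2e+07 m = 20 Mm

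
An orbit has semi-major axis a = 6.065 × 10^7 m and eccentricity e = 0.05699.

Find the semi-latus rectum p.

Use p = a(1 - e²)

p = a (1 − e²).
p = 6.065e+07 · (1 − (0.05699)²) = 6.065e+07 · 0.996752 ≈ 6.045e+07 m = 6.045 × 10^7 m.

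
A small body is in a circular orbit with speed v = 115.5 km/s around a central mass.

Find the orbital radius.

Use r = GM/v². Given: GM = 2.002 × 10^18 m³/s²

Convert to SI: v = 115.5 km/s = 115500 m/s.
For a circular orbit, v² = GM / r, so r = GM / v².
r = 2.002e+18 / (115500)² m ≈ 1.501e+08 m = 150.1 Mm.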